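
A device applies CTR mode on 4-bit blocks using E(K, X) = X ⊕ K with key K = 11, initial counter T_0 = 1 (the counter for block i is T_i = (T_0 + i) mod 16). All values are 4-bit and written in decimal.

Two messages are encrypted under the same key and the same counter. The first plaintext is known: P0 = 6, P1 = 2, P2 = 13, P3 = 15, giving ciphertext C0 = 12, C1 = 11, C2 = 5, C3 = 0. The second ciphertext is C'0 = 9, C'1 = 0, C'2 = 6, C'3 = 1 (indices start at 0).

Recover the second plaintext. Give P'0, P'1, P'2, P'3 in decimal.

In CTR with a reused counter, both messages share the same keystream S_i, so C_i ⊕ C'_i = P_i ⊕ P'_i and thus P'_i = P_i ⊕ C_i ⊕ C'_i.
P'0: 6 ⊕ 12 ⊕ 9 = 3.
P'1: 2 ⊕ 11 ⊕ 0 = 9.
P'2: 13 ⊕ 5 ⊕ 6 = 14.
P'3: 15 ⊕ 0 ⊕ 1 = 14.

P'0 = 3, P'1 = 9, P'2 = 14, P'3 = 14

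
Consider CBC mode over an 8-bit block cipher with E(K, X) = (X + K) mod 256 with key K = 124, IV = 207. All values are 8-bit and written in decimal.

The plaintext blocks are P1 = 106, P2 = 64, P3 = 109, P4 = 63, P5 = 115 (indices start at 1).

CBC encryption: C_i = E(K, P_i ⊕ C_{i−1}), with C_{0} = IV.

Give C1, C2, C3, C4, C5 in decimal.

C1: P1 ⊕ 207 = 165; E(K, 165) = 33.
C2: P2 ⊕ 33 = 97; E(K, 97) = 221.
C3: P3 ⊕ 221 = 176; E(K, 176) = 44.
C4: P4 ⊕ 44 = 19; E(K, 19) = 143.
C5: P5 ⊕ 143 = 252; E(K, 252) = 120.

C1 = 33, C2 = 221, C3 = 44, C4 = 143, C5 = 120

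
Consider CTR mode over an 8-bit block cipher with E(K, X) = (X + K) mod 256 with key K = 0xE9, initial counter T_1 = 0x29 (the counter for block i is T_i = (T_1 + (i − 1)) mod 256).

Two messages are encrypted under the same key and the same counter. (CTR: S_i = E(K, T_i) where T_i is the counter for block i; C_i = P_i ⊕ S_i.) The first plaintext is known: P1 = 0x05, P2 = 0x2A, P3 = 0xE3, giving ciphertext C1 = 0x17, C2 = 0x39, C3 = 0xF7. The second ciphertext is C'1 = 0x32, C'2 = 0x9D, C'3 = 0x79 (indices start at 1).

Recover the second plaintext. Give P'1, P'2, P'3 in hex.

In CTR with a reused counter, both messages share the same keystream S_i, so C_i ⊕ C'_i = P_i ⊕ P'_i and thus P'_i = P_i ⊕ C_i ⊕ C'_i.
P'1: 0x05 ⊕ 0x17 ⊕ 0x32 = 0x20.
P'2: 0x2A ⊕ 0x39 ⊕ 0x9D = 0x8E.
P'3: 0xE3 ⊕ 0xF7 ⊕ 0x79 = 0x6D.

P'1 = 0x20, P'2 = 0x8E, P'3 = 0x6D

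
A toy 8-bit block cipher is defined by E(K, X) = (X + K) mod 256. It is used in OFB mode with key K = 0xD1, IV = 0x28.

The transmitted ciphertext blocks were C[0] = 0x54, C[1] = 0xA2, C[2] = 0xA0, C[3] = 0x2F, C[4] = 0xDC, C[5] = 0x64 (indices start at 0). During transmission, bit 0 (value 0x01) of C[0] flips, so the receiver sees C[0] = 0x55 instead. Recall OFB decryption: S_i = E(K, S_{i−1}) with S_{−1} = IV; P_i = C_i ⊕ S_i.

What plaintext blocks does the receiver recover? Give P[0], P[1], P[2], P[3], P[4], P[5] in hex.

P[0] = 0xAC, P[1] = 0x68, P[2] = 0x3B, P[3] = 0x43, P[4] = 0xE1, P[5] = 0x6A

Only C[0] changed, to 0x55. In OFB, a change in C_i flips the same bit in P_i only; the keystream is unaffected. Decrypting the received ciphertext:
P[0]: S = E(K, 0x28) = 0xF9; 0x55 ⊕ 0xF9 = 0xAC.
P[1]: S = E(K, 0xF9) = 0xCA; 0xA2 ⊕ 0xCA = 0x68.
P[2]: S = E(K, 0xCA) = 0x9B; 0xA0 ⊕ 0x9B = 0x3B.
P[3]: S = E(K, 0x9B) = 0x6C; 0x2F ⊕ 0x6C = 0x43.
P[4]: S = E(K, 0x6C) = 0x3D; 0xDC ⊕ 0x3D = 0xE1.
P[5]: S = E(K, 0x3D) = 0x0E; 0x64 ⊕ 0x0E = 0x6A.
Blocks that differ from the original plaintext: P[0].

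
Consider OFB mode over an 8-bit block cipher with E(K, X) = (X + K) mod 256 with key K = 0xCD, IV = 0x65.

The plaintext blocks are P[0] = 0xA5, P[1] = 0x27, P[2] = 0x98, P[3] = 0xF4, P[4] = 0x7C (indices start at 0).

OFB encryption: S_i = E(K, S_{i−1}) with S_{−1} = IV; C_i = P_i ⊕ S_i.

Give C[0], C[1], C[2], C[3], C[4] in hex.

C[0]: S = E(K, 0x65) = 0x32; 0xA5 ⊕ 0x32 = 0x97.
C[1]: S = E(K, 0x32) = 0xFF; 0x27 ⊕ 0xFF = 0xD8.
C[2]: S = E(K, 0xFF) = 0xCC; 0x98 ⊕ 0xCC = 0x54.
C[3]: S = E(K, 0xCC) = 0x99; 0xF4 ⊕ 0x99 = 0x6D.
C[4]: S = E(K, 0x99) = 0x66; 0x7C ⊕ 0x66 = 0x1A.

C[0] = 0x97, C[1] = 0xD8, C[2] = 0x54, C[3] = 0x6D, C[4] = 0x1A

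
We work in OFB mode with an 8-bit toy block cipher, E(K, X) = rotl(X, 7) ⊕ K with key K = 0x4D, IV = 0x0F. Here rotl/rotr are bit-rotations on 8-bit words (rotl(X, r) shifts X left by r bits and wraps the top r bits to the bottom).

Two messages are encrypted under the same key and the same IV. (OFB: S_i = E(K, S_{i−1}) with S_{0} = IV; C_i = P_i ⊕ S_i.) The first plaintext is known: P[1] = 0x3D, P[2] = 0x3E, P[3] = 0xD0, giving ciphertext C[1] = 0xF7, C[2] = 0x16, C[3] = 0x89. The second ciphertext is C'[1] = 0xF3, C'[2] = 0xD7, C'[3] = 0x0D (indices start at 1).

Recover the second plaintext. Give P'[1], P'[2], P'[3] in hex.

P'[1] = 0x39, P'[2] = 0xFF, P'[3] = 0x54

In OFB with a reused IV, both messages share the same keystream S_i, so C_i ⊕ C'_i = P_i ⊕ P'_i and thus P'_i = P_i ⊕ C_i ⊕ C'_i.
P'[1]: 0x3D ⊕ 0xF7 ⊕ 0xF3 = 0x39.
P'[2]: 0x3E ⊕ 0x16 ⊕ 0xD7 = 0xFF.
P'[3]: 0xD0 ⊕ 0x89 ⊕ 0x0D = 0x54.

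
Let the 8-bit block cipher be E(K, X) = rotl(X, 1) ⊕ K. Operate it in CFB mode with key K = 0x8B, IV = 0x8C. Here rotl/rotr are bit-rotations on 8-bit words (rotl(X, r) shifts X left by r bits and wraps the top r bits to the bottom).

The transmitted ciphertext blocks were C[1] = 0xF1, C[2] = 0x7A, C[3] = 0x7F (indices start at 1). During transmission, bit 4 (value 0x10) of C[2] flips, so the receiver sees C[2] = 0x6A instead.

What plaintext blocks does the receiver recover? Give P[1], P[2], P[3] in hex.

CFB decryption: P_i = C_i ⊕ E(K, C_{i−1}), with C_{0} = IV.
Only C[2] changed, to 0x6A. In CFB, a change in C_i flips the same bit in P_i and garbles P_{i+1}. Decrypting the received ciphertext:
P[1]: E(K, 0x8C) = 0x92; 0xF1 ⊕ 0x92 = 0x63.
P[2]: E(K, 0xF1) = 0x68; 0x6A ⊕ 0x68 = 0x02.
P[3]: E(K, 0x6A) = 0x5F; 0x7F ⊕ 0x5F = 0x20.
Blocks that differ from the original plaintext: P[2], P[3].

P[1] = 0x63, P[2] = 0x02, P[3] = 0x20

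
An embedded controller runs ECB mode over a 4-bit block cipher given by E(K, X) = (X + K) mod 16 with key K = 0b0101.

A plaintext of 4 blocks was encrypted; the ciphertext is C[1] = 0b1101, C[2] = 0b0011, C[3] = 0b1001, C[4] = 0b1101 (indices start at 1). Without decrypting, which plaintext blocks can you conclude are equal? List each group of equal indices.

P[1] = P[4]

ECB encrypts each block independently with the same key, so equal ciphertext blocks imply equal plaintext blocks.
C[1] = C[4] = 0b1101, so P[1] = P[4].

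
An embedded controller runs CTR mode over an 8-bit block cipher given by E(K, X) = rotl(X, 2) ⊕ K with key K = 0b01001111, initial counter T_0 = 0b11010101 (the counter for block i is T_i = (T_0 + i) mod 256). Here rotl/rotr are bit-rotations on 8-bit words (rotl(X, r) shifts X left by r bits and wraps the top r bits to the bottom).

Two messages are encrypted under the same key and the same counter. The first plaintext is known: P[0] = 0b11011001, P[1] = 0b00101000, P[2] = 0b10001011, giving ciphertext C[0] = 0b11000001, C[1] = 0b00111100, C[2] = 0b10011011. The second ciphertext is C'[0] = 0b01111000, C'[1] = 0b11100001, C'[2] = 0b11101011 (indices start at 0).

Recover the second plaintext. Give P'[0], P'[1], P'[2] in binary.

P'[0] = 0b01100000, P'[1] = 0b11110101, P'[2] = 0b11111011

In CTR with a reused counter, both messages share the same keystream S_i, so C_i ⊕ C'_i = P_i ⊕ P'_i and thus P'_i = P_i ⊕ C_i ⊕ C'_i.
P'[0]: 0b11011001 ⊕ 0b11000001 ⊕ 0b01111000 = 0b01100000.
P'[1]: 0b00101000 ⊕ 0b00111100 ⊕ 0b11100001 = 0b11110101.
P'[2]: 0b10001011 ⊕ 0b10011011 ⊕ 0b11101011 = 0b11111011.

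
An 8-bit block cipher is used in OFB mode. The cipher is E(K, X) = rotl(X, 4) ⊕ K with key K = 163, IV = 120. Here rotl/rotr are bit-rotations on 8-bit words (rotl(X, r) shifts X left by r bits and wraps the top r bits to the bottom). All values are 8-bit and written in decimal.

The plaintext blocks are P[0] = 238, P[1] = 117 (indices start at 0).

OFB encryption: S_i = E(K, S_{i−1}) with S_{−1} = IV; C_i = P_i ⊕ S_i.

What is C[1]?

C[1] = 148

C[0]: S = E(K, 120) = 36; 238 ⊕ 36 = 202.
C[1]: S = E(K, 36) = 225; 117 ⊕ 225 = 148.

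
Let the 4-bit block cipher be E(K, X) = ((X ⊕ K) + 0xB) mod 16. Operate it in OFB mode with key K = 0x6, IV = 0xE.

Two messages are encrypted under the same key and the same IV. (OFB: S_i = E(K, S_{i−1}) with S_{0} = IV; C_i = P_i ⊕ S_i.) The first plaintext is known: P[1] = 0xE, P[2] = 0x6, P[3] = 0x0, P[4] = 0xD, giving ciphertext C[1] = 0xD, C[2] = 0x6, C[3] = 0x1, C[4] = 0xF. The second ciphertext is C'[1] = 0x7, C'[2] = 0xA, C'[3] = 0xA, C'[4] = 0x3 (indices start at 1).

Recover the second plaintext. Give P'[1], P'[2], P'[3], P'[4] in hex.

P'[1] = 0x4, P'[2] = 0xA, P'[3] = 0xB, P'[4] = 0x1

In OFB with a reused IV, both messages share the same keystream S_i, so C_i ⊕ C'_i = P_i ⊕ P'_i and thus P'_i = P_i ⊕ C_i ⊕ C'_i.
P'[1]: 0xE ⊕ 0xD ⊕ 0x7 = 0x4.
P'[2]: 0x6 ⊕ 0x6 ⊕ 0xA = 0xA.
P'[3]: 0x0 ⊕ 0x1 ⊕ 0xA = 0xB.
P'[4]: 0xD ⊕ 0xF ⊕ 0x3 = 0x1.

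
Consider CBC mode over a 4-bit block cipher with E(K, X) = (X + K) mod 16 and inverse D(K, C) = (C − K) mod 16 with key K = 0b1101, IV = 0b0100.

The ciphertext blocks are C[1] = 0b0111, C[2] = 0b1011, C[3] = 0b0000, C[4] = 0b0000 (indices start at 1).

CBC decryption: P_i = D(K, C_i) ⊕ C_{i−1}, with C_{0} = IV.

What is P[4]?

P[4] = 0b0011

P[4]: D(K, 0b0000) = 0b0011; 0b0011 ⊕ 0b0000 = 0b0011.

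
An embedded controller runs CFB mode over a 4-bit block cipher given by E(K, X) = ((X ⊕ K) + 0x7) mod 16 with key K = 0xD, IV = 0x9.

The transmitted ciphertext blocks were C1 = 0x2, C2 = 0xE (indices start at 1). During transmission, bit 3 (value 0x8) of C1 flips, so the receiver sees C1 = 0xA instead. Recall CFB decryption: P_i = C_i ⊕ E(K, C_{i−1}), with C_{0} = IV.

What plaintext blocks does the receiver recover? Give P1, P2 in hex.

Only C1 changed, to 0xA. In CFB, a change in C_i flips the same bit in P_i and garbles P_{i+1}. Decrypting the received ciphertext:
P1: E(K, 0x9) = 0xB; 0xA ⊕ 0xB = 0x1.
P2: E(K, 0xA) = 0xE; 0xE ⊕ 0xE = 0x0.
Blocks that differ from the original plaintext: P1, P2.

P1 = 0x1, P2 = 0x0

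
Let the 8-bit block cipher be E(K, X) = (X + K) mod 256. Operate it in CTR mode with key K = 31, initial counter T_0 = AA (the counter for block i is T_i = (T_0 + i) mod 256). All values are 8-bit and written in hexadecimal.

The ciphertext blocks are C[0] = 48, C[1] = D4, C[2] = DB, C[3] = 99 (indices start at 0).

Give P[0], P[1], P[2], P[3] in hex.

CTR decryption: S_i = E(K, T_i) where T_i is the counter for block i; P_i = C_i ⊕ S_i.
P[0]: T = AA, S = E(K, T) = DB; 48 ⊕ DB = 93.
P[1]: T = AB, S = E(K, T) = DC; D4 ⊕ DC = 08.
P[2]: T = AC, S = E(K, T) = DD; DB ⊕ DD = 06.
P[3]: T = AD, S = E(K, T) = DE; 99 ⊕ DE = 47.

P[0] = 93, P[1] = 08, P[2] = 06, P[3] = 47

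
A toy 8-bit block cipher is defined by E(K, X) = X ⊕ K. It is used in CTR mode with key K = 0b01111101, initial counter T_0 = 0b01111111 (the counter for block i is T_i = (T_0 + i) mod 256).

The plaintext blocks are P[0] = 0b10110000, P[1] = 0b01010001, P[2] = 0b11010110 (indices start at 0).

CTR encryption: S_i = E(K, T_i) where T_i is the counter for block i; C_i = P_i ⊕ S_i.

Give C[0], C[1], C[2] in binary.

C[0] = 0b10110010, C[1] = 0b10101100, C[2] = 0b00101010

C[0]: T = 0b01111111, S = E(K, T) = 0b00000010; 0b10110000 ⊕ 0b00000010 = 0b10110010.
C[1]: T = 0b10000000, S = E(K, T) = 0b11111101; 0b01010001 ⊕ 0b11111101 = 0b10101100.
C[2]: T = 0b10000001, S = E(K, T) = 0b11111100; 0b11010110 ⊕ 0b11111100 = 0b00101010.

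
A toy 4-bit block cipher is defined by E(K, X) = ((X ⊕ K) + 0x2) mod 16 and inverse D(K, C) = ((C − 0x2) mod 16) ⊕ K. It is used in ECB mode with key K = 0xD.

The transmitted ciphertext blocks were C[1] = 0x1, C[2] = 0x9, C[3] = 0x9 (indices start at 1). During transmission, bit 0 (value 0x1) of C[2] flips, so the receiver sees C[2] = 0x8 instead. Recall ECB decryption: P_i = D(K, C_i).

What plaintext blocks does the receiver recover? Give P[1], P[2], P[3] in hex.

P[1] = 0x2, P[2] = 0xB, P[3] = 0xA

Only C[2] changed, to 0x8. In ECB, a change in C_i affects only P_i. Decrypting the received ciphertext:
P[1]: D(K, 0x1) = 0x2.
P[2]: D(K, 0x8) = 0xB.
P[3]: D(K, 0x9) = 0xA.
Blocks that differ from the original plaintext: P[2].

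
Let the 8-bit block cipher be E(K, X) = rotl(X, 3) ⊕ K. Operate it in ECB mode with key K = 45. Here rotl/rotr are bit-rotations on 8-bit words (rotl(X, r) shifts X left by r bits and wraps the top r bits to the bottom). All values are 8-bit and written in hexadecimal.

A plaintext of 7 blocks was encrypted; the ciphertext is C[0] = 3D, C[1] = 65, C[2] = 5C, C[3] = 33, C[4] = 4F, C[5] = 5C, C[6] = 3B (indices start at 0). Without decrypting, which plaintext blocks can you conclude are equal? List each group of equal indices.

ECB encrypts each block independently with the same key, so equal ciphertext blocks imply equal plaintext blocks.
C[2] = C[5] = 5C, so P[2] = P[5].

P[2] = P[5]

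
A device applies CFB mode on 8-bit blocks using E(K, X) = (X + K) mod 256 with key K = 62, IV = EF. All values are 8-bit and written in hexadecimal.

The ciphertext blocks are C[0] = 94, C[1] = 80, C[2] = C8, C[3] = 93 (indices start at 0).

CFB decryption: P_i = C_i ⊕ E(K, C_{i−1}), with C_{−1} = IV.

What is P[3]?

P[3]: E(K, C8) = 2A; 93 ⊕ 2A = B9.

P[3] = B9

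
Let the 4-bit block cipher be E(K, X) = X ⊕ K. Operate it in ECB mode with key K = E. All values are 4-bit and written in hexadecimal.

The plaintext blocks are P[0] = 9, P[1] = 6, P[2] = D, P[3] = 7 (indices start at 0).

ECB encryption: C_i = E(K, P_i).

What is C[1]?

C[1]: E(K, 6) = 8.

C[1] = 8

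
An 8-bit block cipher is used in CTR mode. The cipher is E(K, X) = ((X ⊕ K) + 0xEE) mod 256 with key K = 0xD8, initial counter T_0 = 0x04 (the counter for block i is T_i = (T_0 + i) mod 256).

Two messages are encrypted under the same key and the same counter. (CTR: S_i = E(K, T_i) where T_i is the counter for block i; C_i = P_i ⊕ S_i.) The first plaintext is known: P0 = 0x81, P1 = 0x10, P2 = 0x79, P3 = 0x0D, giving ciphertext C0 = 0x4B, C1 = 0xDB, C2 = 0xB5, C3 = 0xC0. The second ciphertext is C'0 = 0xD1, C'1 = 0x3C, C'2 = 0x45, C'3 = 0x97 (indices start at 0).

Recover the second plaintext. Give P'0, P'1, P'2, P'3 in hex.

P'0 = 0x1B, P'1 = 0xF7, P'2 = 0x89, P'3 = 0x5A

In CTR with a reused counter, both messages share the same keystream S_i, so C_i ⊕ C'_i = P_i ⊕ P'_i and thus P'_i = P_i ⊕ C_i ⊕ C'_i.
P'0: 0x81 ⊕ 0x4B ⊕ 0xD1 = 0x1B.
P'1: 0x10 ⊕ 0xDB ⊕ 0x3C = 0xF7.
P'2: 0x79 ⊕ 0xB5 ⊕ 0x45 = 0x89.
P'3: 0x0D ⊕ 0xC0 ⊕ 0x97 = 0x5A.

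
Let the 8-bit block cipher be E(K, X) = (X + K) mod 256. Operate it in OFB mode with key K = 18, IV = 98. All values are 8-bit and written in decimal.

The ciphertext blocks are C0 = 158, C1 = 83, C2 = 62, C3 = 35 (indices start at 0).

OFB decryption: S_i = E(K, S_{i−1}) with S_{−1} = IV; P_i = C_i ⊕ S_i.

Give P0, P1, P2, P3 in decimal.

P0: S = E(K, 98) = 116; 158 ⊕ 116 = 234.
P1: S = E(K, 116) = 134; 83 ⊕ 134 = 213.
P2: S = E(K, 134) = 152; 62 ⊕ 152 = 166.
P3: S = E(K, 152) = 170; 35 ⊕ 170 = 137.

P0 = 234, P1 = 213, P2 = 166, P3 = 137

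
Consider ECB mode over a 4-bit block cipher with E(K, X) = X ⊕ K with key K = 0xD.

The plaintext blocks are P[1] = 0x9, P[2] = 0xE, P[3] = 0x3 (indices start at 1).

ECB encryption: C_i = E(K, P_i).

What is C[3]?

C[3] = 0xE

C[3]: E(K, 0x3) = 0xE.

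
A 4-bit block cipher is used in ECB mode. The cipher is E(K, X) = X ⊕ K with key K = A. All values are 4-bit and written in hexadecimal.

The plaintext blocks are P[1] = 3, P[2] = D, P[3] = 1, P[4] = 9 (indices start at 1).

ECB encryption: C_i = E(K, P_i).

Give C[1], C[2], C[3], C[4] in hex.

C[1] = 9, C[2] = 7, C[3] = B, C[4] = 3

C[1]: E(K, 3) = 9.
C[2]: E(K, D) = 7.
C[3]: E(K, 1) = B.
C[4]: E(K, 9) = 3.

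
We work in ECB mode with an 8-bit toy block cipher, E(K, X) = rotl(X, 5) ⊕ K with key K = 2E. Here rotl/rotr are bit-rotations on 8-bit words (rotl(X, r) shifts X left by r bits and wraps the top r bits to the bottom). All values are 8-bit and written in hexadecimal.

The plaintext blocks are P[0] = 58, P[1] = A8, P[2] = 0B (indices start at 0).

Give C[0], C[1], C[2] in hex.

ECB encryption: C_i = E(K, P_i).
C[0]: E(K, 58) = 25.
C[1]: E(K, A8) = 3B.
C[2]: E(K, 0B) = 4F.

C[0] = 25, C[1] = 3B, C[2] = 4F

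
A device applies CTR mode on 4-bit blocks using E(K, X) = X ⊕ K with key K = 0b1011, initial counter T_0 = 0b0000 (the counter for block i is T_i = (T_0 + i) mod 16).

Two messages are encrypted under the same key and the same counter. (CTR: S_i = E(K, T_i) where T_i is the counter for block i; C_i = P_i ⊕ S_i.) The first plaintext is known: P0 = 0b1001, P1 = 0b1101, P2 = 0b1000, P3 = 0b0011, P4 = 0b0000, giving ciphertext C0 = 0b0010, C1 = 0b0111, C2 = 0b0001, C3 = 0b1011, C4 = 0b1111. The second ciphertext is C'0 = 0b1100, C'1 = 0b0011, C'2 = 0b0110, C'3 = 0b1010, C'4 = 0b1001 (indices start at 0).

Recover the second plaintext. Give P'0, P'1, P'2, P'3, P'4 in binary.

P'0 = 0b0111, P'1 = 0b1001, P'2 = 0b1111, P'3 = 0b0010, P'4 = 0b0110

In CTR with a reused counter, both messages share the same keystream S_i, so C_i ⊕ C'_i = P_i ⊕ P'_i and thus P'_i = P_i ⊕ C_i ⊕ C'_i.
P'0: 0b1001 ⊕ 0b0010 ⊕ 0b1100 = 0b0111.
P'1: 0b1101 ⊕ 0b0111 ⊕ 0b0011 = 0b1001.
P'2: 0b1000 ⊕ 0b0001 ⊕ 0b0110 = 0b1111.
P'3: 0b0011 ⊕ 0b1011 ⊕ 0b1010 = 0b0010.
P'4: 0b0000 ⊕ 0b1111 ⊕ 0b1001 = 0b0110.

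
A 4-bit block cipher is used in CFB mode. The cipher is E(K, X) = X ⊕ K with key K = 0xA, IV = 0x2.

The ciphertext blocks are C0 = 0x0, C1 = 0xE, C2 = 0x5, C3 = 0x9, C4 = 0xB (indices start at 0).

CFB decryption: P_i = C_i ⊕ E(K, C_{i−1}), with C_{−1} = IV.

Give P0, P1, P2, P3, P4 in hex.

P0: E(K, 0x2) = 0x8; 0x0 ⊕ 0x8 = 0x8.
P1: E(K, 0x0) = 0xA; 0xE ⊕ 0xA = 0x4.
P2: E(K, 0xE) = 0x4; 0x5 ⊕ 0x4 = 0x1.
P3: E(K, 0x5) = 0xF; 0x9 ⊕ 0xF = 0x6.
P4: E(K, 0x9) = 0x3; 0xB ⊕ 0x3 = 0x8.

P0 = 0x8, P1 = 0x4, P2 = 0x1, P3 = 0x6, P4 = 0x8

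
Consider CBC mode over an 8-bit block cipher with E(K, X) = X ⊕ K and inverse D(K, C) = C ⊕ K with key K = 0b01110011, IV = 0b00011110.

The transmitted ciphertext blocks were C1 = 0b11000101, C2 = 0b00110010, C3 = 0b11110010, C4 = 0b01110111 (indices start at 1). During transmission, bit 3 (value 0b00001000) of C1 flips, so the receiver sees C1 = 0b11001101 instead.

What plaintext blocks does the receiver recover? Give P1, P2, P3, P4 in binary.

P1 = 0b10100000, P2 = 0b10001100, P3 = 0b10110011, P4 = 0b11110110

CBC decryption: P_i = D(K, C_i) ⊕ C_{i−1}, with C_{0} = IV.
Only C1 changed, to 0b11001101. In CBC, a change in C_i garbles P_i and flips the same bit in P_{i+1}. Decrypting the received ciphertext:
P1: D(K, 0b11001101) = 0b10111110; 0b10111110 ⊕ 0b00011110 = 0b10100000.
P2: D(K, 0b00110010) = 0b01000001; 0b01000001 ⊕ 0b11001101 = 0b10001100.
P3: D(K, 0b11110010) = 0b10000001; 0b10000001 ⊕ 0b00110010 = 0b10110011.
P4: D(K, 0b01110111) = 0b00000100; 0b00000100 ⊕ 0b11110010 = 0b11110110.
Blocks that differ from the original plaintext: P1, P2.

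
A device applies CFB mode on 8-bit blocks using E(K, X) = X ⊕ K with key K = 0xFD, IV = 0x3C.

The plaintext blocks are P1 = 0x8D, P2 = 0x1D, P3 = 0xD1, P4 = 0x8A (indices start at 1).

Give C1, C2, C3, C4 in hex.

C1 = 0x4C, C2 = 0xAC, C3 = 0x80, C4 = 0xF7

CFB encryption: C_i = P_i ⊕ E(K, C_{i−1}), with C_{0} = IV.
C1: E(K, 0x3C) = 0xC1; 0x8D ⊕ 0xC1 = 0x4C.
C2: E(K, 0x4C) = 0xB1; 0x1D ⊕ 0xB1 = 0xAC.
C3: E(K, 0xAC) = 0x51; 0xD1 ⊕ 0x51 = 0x80.
C4: E(K, 0x80) = 0x7D; 0x8A ⊕ 0x7D = 0xF7.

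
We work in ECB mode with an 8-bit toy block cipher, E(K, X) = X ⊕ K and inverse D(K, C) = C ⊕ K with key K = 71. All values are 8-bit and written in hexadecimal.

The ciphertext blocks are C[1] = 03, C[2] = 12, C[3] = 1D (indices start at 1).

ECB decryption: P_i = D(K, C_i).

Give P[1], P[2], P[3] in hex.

P[1] = 72, P[2] = 63, P[3] = 6C

P[1]: D(K, 03) = 72.
P[2]: D(K, 12) = 63.
P[3]: D(K, 1D) = 6C.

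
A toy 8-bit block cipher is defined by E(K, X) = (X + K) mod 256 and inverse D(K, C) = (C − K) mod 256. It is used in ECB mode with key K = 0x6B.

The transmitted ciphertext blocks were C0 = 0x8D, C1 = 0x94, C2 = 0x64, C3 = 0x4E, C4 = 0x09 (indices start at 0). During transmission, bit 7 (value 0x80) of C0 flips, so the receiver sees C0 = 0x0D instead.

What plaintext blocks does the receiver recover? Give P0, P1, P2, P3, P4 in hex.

ECB decryption: P_i = D(K, C_i).
Only C0 changed, to 0x0D. In ECB, a change in C_i affects only P_i. Decrypting the received ciphertext:
P0: D(K, 0x0D) = 0xA2.
P1: D(K, 0x94) = 0x29.
P2: D(K, 0x64) = 0xF9.
P3: D(K, 0x4E) = 0xE3.
P4: D(K, 0x09) = 0x9E.
Blocks that differ from the original plaintext: P0.

P0 = 0xA2, P1 = 0x29, P2 = 0xF9, P3 = 0xE3, P4 = 0x9E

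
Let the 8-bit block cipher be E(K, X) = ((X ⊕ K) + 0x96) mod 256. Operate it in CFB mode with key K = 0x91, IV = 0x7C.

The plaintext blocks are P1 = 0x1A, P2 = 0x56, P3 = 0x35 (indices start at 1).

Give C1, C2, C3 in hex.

CFB encryption: C_i = P_i ⊕ E(K, C_{i−1}), with C_{0} = IV.
C1: E(K, 0x7C) = 0x83; 0x1A ⊕ 0x83 = 0x99.
C2: E(K, 0x99) = 0x9E; 0x56 ⊕ 0x9E = 0xC8.
C3: E(K, 0xC8) = 0xEF; 0x35 ⊕ 0xEF = 0xDA.

C1 = 0x99, C2 = 0xC8, C3 = 0xDA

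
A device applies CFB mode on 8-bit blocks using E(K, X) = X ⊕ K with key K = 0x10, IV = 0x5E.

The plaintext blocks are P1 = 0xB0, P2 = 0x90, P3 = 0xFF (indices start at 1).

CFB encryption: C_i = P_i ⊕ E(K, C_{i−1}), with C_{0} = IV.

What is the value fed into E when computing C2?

C1: E(K, 0x5E) = 0x4E; 0xB0 ⊕ 0x4E = 0xFE.
C2: E(K, 0xFE) = 0xEE; 0x90 ⊕ 0xEE = 0x7E.
So the input to E for block 2 is 0xFE.

0xFE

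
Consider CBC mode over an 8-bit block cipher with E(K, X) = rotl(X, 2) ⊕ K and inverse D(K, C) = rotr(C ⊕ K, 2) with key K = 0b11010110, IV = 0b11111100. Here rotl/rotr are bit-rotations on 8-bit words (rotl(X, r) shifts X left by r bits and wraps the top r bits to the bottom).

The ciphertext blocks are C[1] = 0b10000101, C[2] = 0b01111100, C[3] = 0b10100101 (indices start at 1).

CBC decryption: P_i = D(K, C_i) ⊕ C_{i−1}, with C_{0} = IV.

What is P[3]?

P[3]: D(K, 0b10100101) = 0b11011100; 0b11011100 ⊕ 0b01111100 = 0b10100000.

P[3] = 0b10100000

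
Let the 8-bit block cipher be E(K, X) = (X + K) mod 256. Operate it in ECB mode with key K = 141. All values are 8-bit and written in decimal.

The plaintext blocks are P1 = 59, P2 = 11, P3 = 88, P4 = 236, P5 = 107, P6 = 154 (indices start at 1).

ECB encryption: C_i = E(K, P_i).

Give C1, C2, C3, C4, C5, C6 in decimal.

C1 = 200, C2 = 152, C3 = 229, C4 = 121, C5 = 248, C6 = 39

C1: E(K, 59) = 200.
C2: E(K, 11) = 152.
C3: E(K, 88) = 229.
C4: E(K, 236) = 121.
C5: E(K, 107) = 248.
C6: E(K, 154) = 39.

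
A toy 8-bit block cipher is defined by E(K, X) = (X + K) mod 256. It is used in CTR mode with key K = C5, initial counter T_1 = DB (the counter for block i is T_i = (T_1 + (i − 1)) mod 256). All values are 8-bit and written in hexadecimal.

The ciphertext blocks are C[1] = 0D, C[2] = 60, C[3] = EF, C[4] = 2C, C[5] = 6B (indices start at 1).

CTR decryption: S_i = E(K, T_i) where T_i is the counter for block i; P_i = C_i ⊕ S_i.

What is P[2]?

P[2] = C1

P[2]: T = DC, S = E(K, T) = A1; 60 ⊕ A1 = C1.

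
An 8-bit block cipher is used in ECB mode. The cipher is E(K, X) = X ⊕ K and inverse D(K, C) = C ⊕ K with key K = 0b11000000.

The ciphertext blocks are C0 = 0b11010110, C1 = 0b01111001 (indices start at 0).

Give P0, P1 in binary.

ECB decryption: P_i = D(K, C_i).
P0: D(K, 0b11010110) = 0b00010110.
P1: D(K, 0b01111001) = 0b10111001.

P0 = 0b00010110, P1 = 0b10111001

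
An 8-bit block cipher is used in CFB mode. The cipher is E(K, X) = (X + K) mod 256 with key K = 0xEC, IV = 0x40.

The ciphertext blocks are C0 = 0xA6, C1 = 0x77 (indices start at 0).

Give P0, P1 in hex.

P0 = 0x8A, P1 = 0xE5

CFB decryption: P_i = C_i ⊕ E(K, C_{i−1}), with C_{−1} = IV.
P0: E(K, 0x40) = 0x2C; 0xA6 ⊕ 0x2C = 0x8A.
P1: E(K, 0xA6) = 0x92; 0x77 ⊕ 0x92 = 0xE5.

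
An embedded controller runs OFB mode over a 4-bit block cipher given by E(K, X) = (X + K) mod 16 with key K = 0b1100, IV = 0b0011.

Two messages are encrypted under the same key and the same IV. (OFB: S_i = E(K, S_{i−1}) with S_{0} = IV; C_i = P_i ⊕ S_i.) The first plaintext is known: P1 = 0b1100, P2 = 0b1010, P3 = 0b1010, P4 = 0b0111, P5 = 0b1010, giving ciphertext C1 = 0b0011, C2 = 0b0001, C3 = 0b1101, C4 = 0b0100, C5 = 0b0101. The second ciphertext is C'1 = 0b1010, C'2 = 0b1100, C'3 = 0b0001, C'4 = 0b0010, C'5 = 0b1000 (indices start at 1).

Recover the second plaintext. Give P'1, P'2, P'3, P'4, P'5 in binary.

P'1 = 0b0101, P'2 = 0b0111, P'3 = 0b0110, P'4 = 0b0001, P'5 = 0b0111

In OFB with a reused IV, both messages share the same keystream S_i, so C_i ⊕ C'_i = P_i ⊕ P'_i and thus P'_i = P_i ⊕ C_i ⊕ C'_i.
P'1: 0b1100 ⊕ 0b0011 ⊕ 0b1010 = 0b0101.
P'2: 0b1010 ⊕ 0b0001 ⊕ 0b1100 = 0b0111.
P'3: 0b1010 ⊕ 0b1101 ⊕ 0b0001 = 0b0110.
P'4: 0b0111 ⊕ 0b0100 ⊕ 0b0010 = 0b0001.
P'5: 0b1010 ⊕ 0b0101 ⊕ 0b1000 = 0b0111.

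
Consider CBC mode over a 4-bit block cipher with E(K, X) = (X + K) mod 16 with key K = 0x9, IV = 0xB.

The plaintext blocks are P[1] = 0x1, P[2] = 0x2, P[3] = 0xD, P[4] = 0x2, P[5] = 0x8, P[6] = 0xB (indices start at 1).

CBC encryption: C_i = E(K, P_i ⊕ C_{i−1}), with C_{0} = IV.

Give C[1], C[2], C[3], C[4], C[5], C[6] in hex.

C[1] = 0x3, C[2] = 0xA, C[3] = 0x0, C[4] = 0xB, C[5] = 0xC, C[6] = 0x0

C[1]: P[1] ⊕ 0xB = 0xA; E(K, 0xA) = 0x3.
C[2]: P[2] ⊕ 0x3 = 0x1; E(K, 0x1) = 0xA.
C[3]: P[3] ⊕ 0xA = 0x7; E(K, 0x7) = 0x0.
C[4]: P[4] ⊕ 0x0 = 0x2; E(K, 0x2) = 0xB.
C[5]: P[5] ⊕ 0xB = 0x3; E(K, 0x3) = 0xC.
C[6]: P[6] ⊕ 0xC = 0x7; E(K, 0x7) = 0x0.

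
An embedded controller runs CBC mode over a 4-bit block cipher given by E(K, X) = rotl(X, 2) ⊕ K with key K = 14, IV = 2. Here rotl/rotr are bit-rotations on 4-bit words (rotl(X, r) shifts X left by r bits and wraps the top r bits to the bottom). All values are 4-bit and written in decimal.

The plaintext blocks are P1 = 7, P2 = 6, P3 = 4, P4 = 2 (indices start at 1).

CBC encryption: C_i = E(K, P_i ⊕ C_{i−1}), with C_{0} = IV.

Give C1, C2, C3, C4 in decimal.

C1: P1 ⊕ 2 = 5; E(K, 5) = 11.
C2: P2 ⊕ 11 = 13; E(K, 13) = 9.
C3: P3 ⊕ 9 = 13; E(K, 13) = 9.
C4: P4 ⊕ 9 = 11; E(K, 11) = 0.

C1 = 11, C2 = 9, C3 = 9, C4 = 0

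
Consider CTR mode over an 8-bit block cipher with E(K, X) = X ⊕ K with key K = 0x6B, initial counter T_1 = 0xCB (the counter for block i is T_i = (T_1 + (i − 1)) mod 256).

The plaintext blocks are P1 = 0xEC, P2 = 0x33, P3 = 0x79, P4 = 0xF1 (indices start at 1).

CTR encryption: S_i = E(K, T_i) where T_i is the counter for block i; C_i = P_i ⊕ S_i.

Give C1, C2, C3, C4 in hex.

C1 = 0x4C, C2 = 0x94, C3 = 0xDF, C4 = 0x54

C1: T = 0xCB, S = E(K, T) = 0xA0; 0xEC ⊕ 0xA0 = 0x4C.
C2: T = 0xCC, S = E(K, T) = 0xA7; 0x33 ⊕ 0xA7 = 0x94.
C3: T = 0xCD, S = E(K, T) = 0xA6; 0x79 ⊕ 0xA6 = 0xDF.
C4: T = 0xCE, S = E(K, T) = 0xA5; 0xF1 ⊕ 0xA5 = 0x54.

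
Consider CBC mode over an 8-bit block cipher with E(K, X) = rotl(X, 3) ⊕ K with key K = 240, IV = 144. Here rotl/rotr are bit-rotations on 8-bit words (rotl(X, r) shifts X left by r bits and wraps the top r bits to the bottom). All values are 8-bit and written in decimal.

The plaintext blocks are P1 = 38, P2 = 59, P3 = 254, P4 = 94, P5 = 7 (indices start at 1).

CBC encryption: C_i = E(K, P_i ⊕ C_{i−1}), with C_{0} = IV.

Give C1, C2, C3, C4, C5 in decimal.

C1 = 69, C2 = 3, C3 = 31, C4 = 250, C5 = 31

C1: P1 ⊕ 144 = 182; E(K, 182) = 69.
C2: P2 ⊕ 69 = 126; E(K, 126) = 3.
C3: P3 ⊕ 3 = 253; E(K, 253) = 31.
C4: P4 ⊕ 31 = 65; E(K, 65) = 250.
C5: P5 ⊕ 250 = 253; E(K, 253) = 31.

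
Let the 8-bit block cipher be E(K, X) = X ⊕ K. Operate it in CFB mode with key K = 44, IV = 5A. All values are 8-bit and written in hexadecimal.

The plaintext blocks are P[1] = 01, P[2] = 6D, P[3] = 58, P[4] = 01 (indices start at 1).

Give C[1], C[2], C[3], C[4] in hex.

CFB encryption: C_i = P_i ⊕ E(K, C_{i−1}), with C_{0} = IV.
C[1]: E(K, 5A) = 1E; 01 ⊕ 1E = 1F.
C[2]: E(K, 1F) = 5B; 6D ⊕ 5B = 36.
C[3]: E(K, 36) = 72; 58 ⊕ 72 = 2A.
C[4]: E(K, 2A) = 6E; 01 ⊕ 6E = 6F.

C[1] = 1F, C[2] = 36, C[3] = 2A, C[4] = 6F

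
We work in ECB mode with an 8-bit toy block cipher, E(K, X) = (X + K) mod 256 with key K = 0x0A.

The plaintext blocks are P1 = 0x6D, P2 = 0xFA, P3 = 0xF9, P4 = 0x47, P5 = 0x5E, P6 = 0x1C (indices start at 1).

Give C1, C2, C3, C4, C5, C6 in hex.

ECB encryption: C_i = E(K, P_i).
C1: E(K, 0x6D) = 0x77.
C2: E(K, 0xFA) = 0x04.
C3: E(K, 0xF9) = 0x03.
C4: E(K, 0x47) = 0x51.
C5: E(K, 0x5E) = 0x68.
C6: E(K, 0x1C) = 0x26.

C1 = 0x77, C2 = 0x04, C3 = 0x03, C4 = 0x51, C5 = 0x68, C6 = 0x26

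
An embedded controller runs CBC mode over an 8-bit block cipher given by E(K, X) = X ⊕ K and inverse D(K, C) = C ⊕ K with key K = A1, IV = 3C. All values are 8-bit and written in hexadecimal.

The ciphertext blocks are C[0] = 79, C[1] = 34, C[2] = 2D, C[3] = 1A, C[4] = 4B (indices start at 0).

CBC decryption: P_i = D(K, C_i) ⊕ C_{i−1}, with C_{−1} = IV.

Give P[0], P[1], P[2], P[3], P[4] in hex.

P[0] = E4, P[1] = EC, P[2] = B8, P[3] = 96, P[4] = F0

P[0]: D(K, 79) = D8; D8 ⊕ 3C = E4.
P[1]: D(K, 34) = 95; 95 ⊕ 79 = EC.
P[2]: D(K, 2D) = 8C; 8C ⊕ 34 = B8.
P[3]: D(K, 1A) = BB; BB ⊕ 2D = 96.
P[4]: D(K, 4B) = EA; EA ⊕ 1A = F0.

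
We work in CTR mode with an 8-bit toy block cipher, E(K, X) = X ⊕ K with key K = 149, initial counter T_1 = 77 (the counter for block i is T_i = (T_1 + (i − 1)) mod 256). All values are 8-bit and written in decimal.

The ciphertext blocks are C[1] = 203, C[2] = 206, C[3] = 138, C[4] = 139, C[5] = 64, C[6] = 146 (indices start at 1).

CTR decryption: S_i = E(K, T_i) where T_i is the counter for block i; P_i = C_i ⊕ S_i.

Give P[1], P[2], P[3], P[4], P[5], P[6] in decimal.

P[1]: T = 77, S = E(K, T) = 216; 203 ⊕ 216 = 19.
P[2]: T = 78, S = E(K, T) = 219; 206 ⊕ 219 = 21.
P[3]: T = 79, S = E(K, T) = 218; 138 ⊕ 218 = 80.
P[4]: T = 80, S = E(K, T) = 197; 139 ⊕ 197 = 78.
P[5]: T = 81, S = E(K, T) = 196; 64 ⊕ 196 = 132.
P[6]: T = 82, S = E(K, T) = 199; 146 ⊕ 199 = 85.

P[1] = 19, P[2] = 21, P[3] = 80, P[4] = 78, P[5] = 132, P[6] = 85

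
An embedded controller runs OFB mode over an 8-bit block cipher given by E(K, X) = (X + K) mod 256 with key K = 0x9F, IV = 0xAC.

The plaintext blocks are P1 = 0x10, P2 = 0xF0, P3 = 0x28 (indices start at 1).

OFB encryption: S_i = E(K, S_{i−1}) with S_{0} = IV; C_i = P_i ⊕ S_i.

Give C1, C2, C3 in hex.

C1 = 0x5B, C2 = 0x1A, C3 = 0xA1

C1: S = E(K, 0xAC) = 0x4B; 0x10 ⊕ 0x4B = 0x5B.
C2: S = E(K, 0x4B) = 0xEA; 0xF0 ⊕ 0xEA = 0x1A.
C3: S = E(K, 0xEA) = 0x89; 0x28 ⊕ 0x89 = 0xA1.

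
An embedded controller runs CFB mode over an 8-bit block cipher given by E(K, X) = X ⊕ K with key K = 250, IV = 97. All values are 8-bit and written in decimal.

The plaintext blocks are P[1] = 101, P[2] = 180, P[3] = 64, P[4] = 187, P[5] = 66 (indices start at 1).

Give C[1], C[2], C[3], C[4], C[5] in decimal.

C[1] = 254, C[2] = 176, C[3] = 10, C[4] = 75, C[5] = 243

CFB encryption: C_i = P_i ⊕ E(K, C_{i−1}), with C_{0} = IV.
C[1]: E(K, 97) = 155; 101 ⊕ 155 = 254.
C[2]: E(K, 254) = 4; 180 ⊕ 4 = 176.
C[3]: E(K, 176) = 74; 64 ⊕ 74 = 10.
C[4]: E(K, 10) = 240; 187 ⊕ 240 = 75.
C[5]: E(K, 75) = 177; 66 ⊕ 177 = 243.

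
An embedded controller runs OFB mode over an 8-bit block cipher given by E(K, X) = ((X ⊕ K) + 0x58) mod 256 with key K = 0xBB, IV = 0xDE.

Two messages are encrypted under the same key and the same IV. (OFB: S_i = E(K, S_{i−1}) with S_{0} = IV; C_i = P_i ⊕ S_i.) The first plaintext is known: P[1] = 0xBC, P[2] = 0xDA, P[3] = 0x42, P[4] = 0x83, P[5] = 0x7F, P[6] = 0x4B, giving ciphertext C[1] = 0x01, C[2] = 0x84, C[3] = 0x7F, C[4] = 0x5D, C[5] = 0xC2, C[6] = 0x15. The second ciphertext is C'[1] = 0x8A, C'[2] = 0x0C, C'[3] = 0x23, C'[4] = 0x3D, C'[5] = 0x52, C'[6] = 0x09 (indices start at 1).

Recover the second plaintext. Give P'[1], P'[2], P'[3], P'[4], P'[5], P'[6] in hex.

In OFB with a reused IV, both messages share the same keystream S_i, so C_i ⊕ C'_i = P_i ⊕ P'_i and thus P'_i = P_i ⊕ C_i ⊕ C'_i.
P'[1]: 0xBC ⊕ 0x01 ⊕ 0x8A = 0x37.
P'[2]: 0xDA ⊕ 0x84 ⊕ 0x0C = 0x52.
P'[3]: 0x42 ⊕ 0x7F ⊕ 0x23 = 0x1E.
P'[4]: 0x83 ⊕ 0x5D ⊕ 0x3D = 0xE3.
P'[5]: 0x7F ⊕ 0xC2 ⊕ 0x52 = 0xEF.
P'[6]: 0x4B ⊕ 0x15 ⊕ 0x09 = 0x57.

P'[1] = 0x37, P'[2] = 0x52, P'[3] = 0x1E, P'[4] = 0xE3, P'[5] = 0xEF, P'[6] = 0x57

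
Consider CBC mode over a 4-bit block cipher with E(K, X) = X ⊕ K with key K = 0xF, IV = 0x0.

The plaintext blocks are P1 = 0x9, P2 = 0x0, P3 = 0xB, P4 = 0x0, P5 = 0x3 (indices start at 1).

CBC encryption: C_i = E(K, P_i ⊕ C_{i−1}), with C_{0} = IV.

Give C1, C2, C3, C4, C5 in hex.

C1: P1 ⊕ 0x0 = 0x9; E(K, 0x9) = 0x6.
C2: P2 ⊕ 0x6 = 0x6; E(K, 0x6) = 0x9.
C3: P3 ⊕ 0x9 = 0x2; E(K, 0x2) = 0xD.
C4: P4 ⊕ 0xD = 0xD; E(K, 0xD) = 0x2.
C5: P5 ⊕ 0x2 = 0x1; E(K, 0x1) = 0xE.

C1 = 0x6, C2 = 0x9, C3 = 0xD, C4 = 0x2, C5 = 0xE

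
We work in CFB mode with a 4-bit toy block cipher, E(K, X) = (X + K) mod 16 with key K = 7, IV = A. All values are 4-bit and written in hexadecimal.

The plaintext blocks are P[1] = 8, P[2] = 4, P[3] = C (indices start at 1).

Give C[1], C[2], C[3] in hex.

CFB encryption: C_i = P_i ⊕ E(K, C_{i−1}), with C_{0} = IV.
C[1]: E(K, A) = 1; 8 ⊕ 1 = 9.
C[2]: E(K, 9) = 0; 4 ⊕ 0 = 4.
C[3]: E(K, 4) = B; C ⊕ B = 7.

C[1] = 9, C[2] = 4, C[3] = 7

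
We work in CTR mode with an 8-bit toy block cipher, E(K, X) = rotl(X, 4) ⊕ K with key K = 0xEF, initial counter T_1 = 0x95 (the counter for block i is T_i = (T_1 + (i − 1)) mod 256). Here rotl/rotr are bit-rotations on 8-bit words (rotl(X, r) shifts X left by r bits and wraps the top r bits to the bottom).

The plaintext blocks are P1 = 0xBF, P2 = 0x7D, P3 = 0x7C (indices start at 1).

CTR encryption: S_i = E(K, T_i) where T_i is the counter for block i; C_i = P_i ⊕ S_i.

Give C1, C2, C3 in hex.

C1: T = 0x95, S = E(K, T) = 0xB6; 0xBF ⊕ 0xB6 = 0x09.
C2: T = 0x96, S = E(K, T) = 0x86; 0x7D ⊕ 0x86 = 0xFB.
C3: T = 0x97, S = E(K, T) = 0x96; 0x7C ⊕ 0x96 = 0xEA.

C1 = 0x09, C2 = 0xFB, C3 = 0xEA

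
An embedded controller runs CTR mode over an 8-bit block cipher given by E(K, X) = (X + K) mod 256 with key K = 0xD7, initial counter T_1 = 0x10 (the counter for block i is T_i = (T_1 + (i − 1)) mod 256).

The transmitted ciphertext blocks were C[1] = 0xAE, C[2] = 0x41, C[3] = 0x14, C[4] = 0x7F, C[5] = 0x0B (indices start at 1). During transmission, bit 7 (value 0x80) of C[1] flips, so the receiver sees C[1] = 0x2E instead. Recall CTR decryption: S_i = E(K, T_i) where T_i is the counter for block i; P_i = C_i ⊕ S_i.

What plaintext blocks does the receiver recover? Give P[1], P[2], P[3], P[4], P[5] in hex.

Only C[1] changed, to 0x2E. In CTR, a change in C_i flips the same bit in P_i only; the keystream is unaffected. Decrypting the received ciphertext:
P[1]: T = 0x10, S = E(K, T) = 0xE7; 0x2E ⊕ 0xE7 = 0xC9.
P[2]: T = 0x11, S = E(K, T) = 0xE8; 0x41 ⊕ 0xE8 = 0xA9.
P[3]: T = 0x12, S = E(K, T) = 0xE9; 0x14 ⊕ 0xE9 = 0xFD.
P[4]: T = 0x13, S = E(K, T) = 0xEA; 0x7F ⊕ 0xEA = 0x95.
P[5]: T = 0x14, S = E(K, T) = 0xEB; 0x0B ⊕ 0xEB = 0xE0.
Blocks that differ from the original plaintext: P[1].

P[1] = 0xC9, P[2] = 0xA9, P[3] = 0xFD, P[4] = 0x95, P[5] = 0xE0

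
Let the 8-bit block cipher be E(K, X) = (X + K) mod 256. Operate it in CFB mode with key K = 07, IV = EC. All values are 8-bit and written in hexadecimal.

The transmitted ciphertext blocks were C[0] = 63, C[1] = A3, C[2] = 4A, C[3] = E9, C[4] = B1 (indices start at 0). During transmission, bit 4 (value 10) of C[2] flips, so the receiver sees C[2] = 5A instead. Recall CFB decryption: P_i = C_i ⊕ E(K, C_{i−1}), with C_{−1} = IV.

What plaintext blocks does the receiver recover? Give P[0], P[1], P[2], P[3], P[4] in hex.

Only C[2] changed, to 5A. In CFB, a change in C_i flips the same bit in P_i and garbles P_{i+1}. Decrypting the received ciphertext:
P[0]: E(K, EC) = F3; 63 ⊕ F3 = 90.
P[1]: E(K, 63) = 6A; A3 ⊕ 6A = C9.
P[2]: E(K, A3) = AA; 5A ⊕ AA = F0.
P[3]: E(K, 5A) = 61; E9 ⊕ 61 = 88.
P[4]: E(K, E9) = F0; B1 ⊕ F0 = 41.
Blocks that differ from the original plaintext: P[2], P[3].

P[0] = 90, P[1] = C9, P[2] = F0, P[3] = 88, P[4] = 41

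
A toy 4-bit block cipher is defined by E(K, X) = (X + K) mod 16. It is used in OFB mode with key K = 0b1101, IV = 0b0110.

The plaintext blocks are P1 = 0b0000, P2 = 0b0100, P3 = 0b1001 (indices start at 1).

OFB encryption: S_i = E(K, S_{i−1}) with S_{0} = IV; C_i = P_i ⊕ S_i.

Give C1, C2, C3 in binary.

C1: S = E(K, 0b0110) = 0b0011; 0b0000 ⊕ 0b0011 = 0b0011.
C2: S = E(K, 0b0011) = 0b0000; 0b0100 ⊕ 0b0000 = 0b0100.
C3: S = E(K, 0b0000) = 0b1101; 0b1001 ⊕ 0b1101 = 0b0100.

C1 = 0b0011, C2 = 0b0100, C3 = 0b0100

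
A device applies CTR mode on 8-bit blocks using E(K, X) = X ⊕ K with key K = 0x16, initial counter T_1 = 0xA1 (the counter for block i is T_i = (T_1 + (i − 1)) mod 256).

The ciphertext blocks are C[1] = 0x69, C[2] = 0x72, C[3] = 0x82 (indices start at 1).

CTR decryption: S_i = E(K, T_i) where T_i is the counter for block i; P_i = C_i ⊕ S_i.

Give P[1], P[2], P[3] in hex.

P[1] = 0xDE, P[2] = 0xC6, P[3] = 0x37

P[1]: T = 0xA1, S = E(K, T) = 0xB7; 0x69 ⊕ 0xB7 = 0xDE.
P[2]: T = 0xA2, S = E(K, T) = 0xB4; 0x72 ⊕ 0xB4 = 0xC6.
P[3]: T = 0xA3, S = E(K, T) = 0xB5; 0x82 ⊕ 0xB5 = 0x37.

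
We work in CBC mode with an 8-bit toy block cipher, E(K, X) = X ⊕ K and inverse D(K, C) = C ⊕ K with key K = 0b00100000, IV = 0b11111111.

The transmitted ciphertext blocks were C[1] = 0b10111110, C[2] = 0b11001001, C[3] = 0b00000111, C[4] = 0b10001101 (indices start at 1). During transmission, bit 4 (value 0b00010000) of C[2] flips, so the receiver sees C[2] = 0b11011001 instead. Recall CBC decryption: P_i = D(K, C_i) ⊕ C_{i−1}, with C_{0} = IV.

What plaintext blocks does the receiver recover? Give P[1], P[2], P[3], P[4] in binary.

P[1] = 0b01100001, P[2] = 0b01000111, P[3] = 0b11111110, P[4] = 0b10101010

Only C[2] changed, to 0b11011001. In CBC, a change in C_i garbles P_i and flips the same bit in P_{i+1}. Decrypting the received ciphertext:
P[1]: D(K, 0b10111110) = 0b10011110; 0b10011110 ⊕ 0b11111111 = 0b01100001.
P[2]: D(K, 0b11011001) = 0b11111001; 0b11111001 ⊕ 0b10111110 = 0b01000111.
P[3]: D(K, 0b00000111) = 0b00100111; 0b00100111 ⊕ 0b11011001 = 0b11111110.
P[4]: D(K, 0b10001101) = 0b10101101; 0b10101101 ⊕ 0b00000111 = 0b10101010.
Blocks that differ from the original plaintext: P[2], P[3].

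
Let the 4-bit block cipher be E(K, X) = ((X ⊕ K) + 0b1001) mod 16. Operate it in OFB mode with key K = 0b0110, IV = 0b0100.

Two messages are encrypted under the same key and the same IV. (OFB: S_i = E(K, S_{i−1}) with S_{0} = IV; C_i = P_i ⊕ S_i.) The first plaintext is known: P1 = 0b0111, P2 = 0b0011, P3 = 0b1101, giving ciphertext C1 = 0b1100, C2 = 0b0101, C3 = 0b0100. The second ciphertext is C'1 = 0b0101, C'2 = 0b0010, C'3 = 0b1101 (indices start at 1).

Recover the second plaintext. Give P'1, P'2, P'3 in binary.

In OFB with a reused IV, both messages share the same keystream S_i, so C_i ⊕ C'_i = P_i ⊕ P'_i and thus P'_i = P_i ⊕ C_i ⊕ C'_i.
P'1: 0b0111 ⊕ 0b1100 ⊕ 0b0101 = 0b1110.
P'2: 0b0011 ⊕ 0b0101 ⊕ 0b0010 = 0b0100.
P'3: 0b1101 ⊕ 0b0100 ⊕ 0b1101 = 0b0100.

P'1 = 0b1110, P'2 = 0b0100, P'3 = 0b0100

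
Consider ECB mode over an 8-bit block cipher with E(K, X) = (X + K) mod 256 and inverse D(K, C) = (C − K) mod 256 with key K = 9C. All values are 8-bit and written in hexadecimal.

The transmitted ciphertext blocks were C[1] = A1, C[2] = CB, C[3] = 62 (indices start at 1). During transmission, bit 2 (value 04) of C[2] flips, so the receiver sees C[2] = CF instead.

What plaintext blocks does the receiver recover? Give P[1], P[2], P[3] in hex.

P[1] = 05, P[2] = 33, P[3] = C6

ECB decryption: P_i = D(K, C_i).
Only C[2] changed, to CF. In ECB, a change in C_i affects only P_i. Decrypting the received ciphertext:
P[1]: D(K, A1) = 05.
P[2]: D(K, CF) = 33.
P[3]: D(K, 62) = C6.
Blocks that differ from the original plaintext: P[2].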